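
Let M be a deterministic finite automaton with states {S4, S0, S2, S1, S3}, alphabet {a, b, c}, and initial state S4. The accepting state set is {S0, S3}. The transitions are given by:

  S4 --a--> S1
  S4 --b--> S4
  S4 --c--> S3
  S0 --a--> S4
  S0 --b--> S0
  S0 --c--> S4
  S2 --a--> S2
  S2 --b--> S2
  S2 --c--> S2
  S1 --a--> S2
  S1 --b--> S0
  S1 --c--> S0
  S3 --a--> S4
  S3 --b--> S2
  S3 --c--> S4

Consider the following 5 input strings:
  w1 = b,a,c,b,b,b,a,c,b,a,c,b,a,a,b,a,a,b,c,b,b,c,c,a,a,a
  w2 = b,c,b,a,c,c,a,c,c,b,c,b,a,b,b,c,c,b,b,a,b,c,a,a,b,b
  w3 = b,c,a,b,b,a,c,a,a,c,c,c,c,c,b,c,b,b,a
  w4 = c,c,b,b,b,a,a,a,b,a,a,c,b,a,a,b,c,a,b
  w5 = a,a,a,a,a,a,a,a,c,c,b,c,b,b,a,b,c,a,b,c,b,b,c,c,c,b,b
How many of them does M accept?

w1: S4 → S4 → S1 → S0 → S0 → S0 → S0 → S4 → S3 → S2 → S2 → S2 → S2 → S2 → S2 → S2 → S2 → S2 → S2 → S2 → S2 → S2 → S2 → S2 → S2 → S2 → S2  → end S2, rejected
w2: S4 → S4 → S3 → S2 → S2 → S2 → S2 → S2 → S2 → S2 → S2 → S2 → S2 → S2 → S2 → S2 → S2 → S2 → S2 → S2 → S2 → S2 → S2 → S2 → S2 → S2 → S2  → end S2, rejected
w3: S4 → S4 → S3 → S4 → S4 → S4 → S1 → S0 → S4 → S1 → S0 → S4 → S3 → S4 → S3 → S2 → S2 → S2 → S2 → S2  → end S2, rejected
w4: S4 → S3 → S4 → S4 → S4 → S4 → S1 → S2 → S2 → S2 → S2 → S2 → S2 → S2 → S2 → S2 → S2 → S2 → S2 → S2  → end S2, rejected
w5: S4 → S1 → S2 → S2 → S2 → S2 → S2 → S2 → S2 → S2 → S2 → S2 → S2 → S2 → S2 → S2 → S2 → S2 → S2 → S2 → S2 → S2 → S2 → S2 → S2 → S2 → S2 → S2  → end S2, rejected

0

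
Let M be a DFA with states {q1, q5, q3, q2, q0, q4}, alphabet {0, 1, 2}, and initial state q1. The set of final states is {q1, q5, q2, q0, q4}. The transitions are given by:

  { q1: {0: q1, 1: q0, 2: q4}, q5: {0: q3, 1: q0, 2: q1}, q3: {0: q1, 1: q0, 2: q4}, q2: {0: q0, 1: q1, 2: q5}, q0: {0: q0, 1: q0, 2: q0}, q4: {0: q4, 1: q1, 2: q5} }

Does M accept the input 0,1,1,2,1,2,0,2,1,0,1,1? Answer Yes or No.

Yes

Trace: q1 -0-> q1 -1-> q0 -1-> q0 -2-> q0 -1-> q0 -2-> q0 -0-> q0 -2-> q0 -1-> q0 -0-> q0 -1-> q0 -1-> q0
End state q0 is accepting.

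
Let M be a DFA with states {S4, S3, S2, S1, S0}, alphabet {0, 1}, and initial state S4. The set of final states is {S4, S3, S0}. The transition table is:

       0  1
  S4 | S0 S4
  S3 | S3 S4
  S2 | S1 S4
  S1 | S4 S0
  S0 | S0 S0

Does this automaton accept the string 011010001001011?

Yes

Trace: S4 -0-> S0 -1-> S0 -1-> S0 -0-> S0 -1-> S0 -0-> S0 -0-> S0 -0-> S0 -1-> S0 -0-> S0 -0-> S0 -1-> S0 -0-> S0 -1-> S0 -1-> S0
End state S0 is accepting.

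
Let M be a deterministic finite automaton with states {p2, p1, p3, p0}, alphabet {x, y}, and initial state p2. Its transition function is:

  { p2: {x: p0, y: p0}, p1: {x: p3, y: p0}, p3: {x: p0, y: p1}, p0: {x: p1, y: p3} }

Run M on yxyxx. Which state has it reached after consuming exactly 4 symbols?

p1

start at p2
read 'y': p2 → p0
read 'x': p0 → p1
read 'y': p1 → p0
read 'x': p0 → p1
After 4 symbols: p1.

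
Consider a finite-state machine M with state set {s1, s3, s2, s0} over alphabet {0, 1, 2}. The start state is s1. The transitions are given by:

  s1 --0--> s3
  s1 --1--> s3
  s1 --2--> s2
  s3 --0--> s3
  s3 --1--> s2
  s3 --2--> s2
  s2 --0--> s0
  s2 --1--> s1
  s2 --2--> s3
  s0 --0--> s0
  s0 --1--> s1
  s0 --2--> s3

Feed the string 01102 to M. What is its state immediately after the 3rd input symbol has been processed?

start at s1
read '0': s1 → s3
read '1': s3 → s2
read '1': s2 → s1
After 3 symbols: s1.

s1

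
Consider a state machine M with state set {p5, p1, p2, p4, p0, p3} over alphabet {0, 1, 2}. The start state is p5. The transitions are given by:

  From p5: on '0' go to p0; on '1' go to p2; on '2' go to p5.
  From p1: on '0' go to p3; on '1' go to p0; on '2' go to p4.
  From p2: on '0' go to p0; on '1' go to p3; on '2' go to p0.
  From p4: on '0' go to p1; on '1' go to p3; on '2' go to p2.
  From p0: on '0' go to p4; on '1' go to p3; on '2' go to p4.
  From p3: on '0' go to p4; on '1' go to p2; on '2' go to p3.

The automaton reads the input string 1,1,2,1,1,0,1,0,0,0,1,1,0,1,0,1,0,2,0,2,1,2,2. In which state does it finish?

p3

Trace: p5 -1-> p2 -1-> p3 -2-> p3 -1-> p2 -1-> p3 -0-> p4 -1-> p3 -0-> p4 -0-> p1 -0-> p3 -1-> p2 -1-> p3 -0-> p4 -1-> p3 -0-> p4 -1-> p3 -0-> p4 -2-> p2 -0-> p0 -2-> p4 -1-> p3 -2-> p3 -2-> p3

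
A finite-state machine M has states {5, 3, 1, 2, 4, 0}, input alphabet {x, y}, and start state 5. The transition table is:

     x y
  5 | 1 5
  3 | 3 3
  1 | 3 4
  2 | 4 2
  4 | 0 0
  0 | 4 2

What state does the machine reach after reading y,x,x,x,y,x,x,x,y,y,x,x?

Trace: 5 -y-> 5 -x-> 1 -x-> 3 -x-> 3 -y-> 3 -x-> 3 -x-> 3 -x-> 3 -y-> 3 -y-> 3 -x-> 3 -x-> 3

3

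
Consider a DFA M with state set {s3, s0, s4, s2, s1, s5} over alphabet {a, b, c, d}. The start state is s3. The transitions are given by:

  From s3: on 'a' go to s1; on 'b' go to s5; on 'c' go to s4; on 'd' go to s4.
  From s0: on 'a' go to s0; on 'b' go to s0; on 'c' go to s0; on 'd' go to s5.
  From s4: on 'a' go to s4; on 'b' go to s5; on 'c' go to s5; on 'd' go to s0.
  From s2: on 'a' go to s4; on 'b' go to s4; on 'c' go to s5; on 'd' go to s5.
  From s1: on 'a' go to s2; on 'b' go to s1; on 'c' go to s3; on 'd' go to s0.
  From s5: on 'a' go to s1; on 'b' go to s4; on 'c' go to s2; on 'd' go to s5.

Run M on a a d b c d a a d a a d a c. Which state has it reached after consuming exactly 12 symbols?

s3 → s1 → s2 → s5 → s4 → s5 → s5 → s1 → s2 → s5 → s1 → s2 → s5
After 12 symbols: s5.

s5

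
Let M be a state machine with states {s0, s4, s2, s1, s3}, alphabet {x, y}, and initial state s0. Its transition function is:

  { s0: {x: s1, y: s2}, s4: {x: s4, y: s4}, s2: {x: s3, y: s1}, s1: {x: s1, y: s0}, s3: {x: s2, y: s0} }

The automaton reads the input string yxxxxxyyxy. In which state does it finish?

s0

Trace: s0 -y-> s2 -x-> s3 -x-> s2 -x-> s3 -x-> s2 -x-> s3 -y-> s0 -y-> s2 -x-> s3 -y-> s0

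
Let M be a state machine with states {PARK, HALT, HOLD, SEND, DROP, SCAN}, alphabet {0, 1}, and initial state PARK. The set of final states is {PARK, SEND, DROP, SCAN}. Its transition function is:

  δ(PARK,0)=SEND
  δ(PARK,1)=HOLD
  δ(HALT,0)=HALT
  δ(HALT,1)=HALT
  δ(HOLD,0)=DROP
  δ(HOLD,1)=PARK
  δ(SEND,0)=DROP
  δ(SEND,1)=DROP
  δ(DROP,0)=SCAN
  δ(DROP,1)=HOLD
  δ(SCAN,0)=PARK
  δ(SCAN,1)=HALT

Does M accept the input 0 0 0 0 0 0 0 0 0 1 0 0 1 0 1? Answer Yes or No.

PARK → SEND → DROP → SCAN → PARK → SEND → DROP → SCAN → PARK → SEND → DROP → SCAN → PARK → HOLD → DROP → HOLD
End state HOLD is not accepting.

No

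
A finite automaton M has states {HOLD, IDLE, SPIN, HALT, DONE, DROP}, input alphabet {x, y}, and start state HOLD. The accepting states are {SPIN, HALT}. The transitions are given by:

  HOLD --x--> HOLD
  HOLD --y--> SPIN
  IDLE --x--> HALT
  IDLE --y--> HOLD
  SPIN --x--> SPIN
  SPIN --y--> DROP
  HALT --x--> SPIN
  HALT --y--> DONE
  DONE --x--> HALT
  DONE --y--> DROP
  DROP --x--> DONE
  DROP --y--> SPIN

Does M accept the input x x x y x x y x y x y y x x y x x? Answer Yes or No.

start at HOLD
read 'x': HOLD → HOLD
read 'x': HOLD → HOLD
read 'x': HOLD → HOLD
read 'y': HOLD → SPIN
read 'x': SPIN → SPIN
read 'x': SPIN → SPIN
read 'y': SPIN → DROP
read 'x': DROP → DONE
read 'y': DONE → DROP
read 'x': DROP → DONE
read 'y': DONE → DROP
read 'y': DROP → SPIN
read 'x': SPIN → SPIN
read 'x': SPIN → SPIN
read 'y': SPIN → DROP
read 'x': DROP → DONE
read 'x': DONE → HALT
End state HALT is accepting.

Yes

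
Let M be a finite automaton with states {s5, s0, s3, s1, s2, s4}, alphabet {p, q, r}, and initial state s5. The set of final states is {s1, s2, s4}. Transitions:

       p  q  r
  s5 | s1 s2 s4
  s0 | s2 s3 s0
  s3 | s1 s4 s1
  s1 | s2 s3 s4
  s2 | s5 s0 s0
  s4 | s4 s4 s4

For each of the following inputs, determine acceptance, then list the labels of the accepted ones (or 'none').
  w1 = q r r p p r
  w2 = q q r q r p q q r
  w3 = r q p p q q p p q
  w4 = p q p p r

w1, w2, w3

w1:
  start at s5
  read 'q': s5 → s2
  read 'r': s2 → s0
  read 'r': s0 → s0
  read 'p': s0 → s2
  read 'p': s2 → s5
  read 'r': s5 → s4
  end s4, accepted
w2:
  start at s5
  read 'q': s5 → s2
  read 'q': s2 → s0
  read 'r': s0 → s0
  read 'q': s0 → s3
  read 'r': s3 → s1
  read 'p': s1 → s2
  read 'q': s2 → s0
  read 'q': s0 → s3
  read 'r': s3 → s1
  end s1, accepted
w3:
  start at s5
  read 'r': s5 → s4
  read 'q': s4 → s4
  read 'p': s4 → s4
  read 'p': s4 → s4
  read 'q': s4 → s4
  read 'q': s4 → s4
  read 'p': s4 → s4
  read 'p': s4 → s4
  read 'q': s4 → s4
  end s4, accepted
w4:
  start at s5
  read 'p': s5 → s1
  read 'q': s1 → s3
  read 'p': s3 → s1
  read 'p': s1 → s2
  read 'r': s2 → s0
  end s0, rejected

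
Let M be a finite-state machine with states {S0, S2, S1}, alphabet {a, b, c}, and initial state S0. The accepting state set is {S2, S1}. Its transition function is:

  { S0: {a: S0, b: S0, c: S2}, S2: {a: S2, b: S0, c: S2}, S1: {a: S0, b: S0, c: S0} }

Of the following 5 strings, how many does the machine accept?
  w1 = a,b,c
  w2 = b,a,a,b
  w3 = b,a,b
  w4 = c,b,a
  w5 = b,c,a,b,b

1

w1:
  start at S0
  read 'a': S0 → S0
  read 'b': S0 → S0
  read 'c': S0 → S2
  end S2, accepted
w2:
  start at S0
  read 'b': S0 → S0
  read 'a': S0 → S0
  read 'a': S0 → S0
  read 'b': S0 → S0
  end S0, rejected
w3:
  start at S0
  read 'b': S0 → S0
  read 'a': S0 → S0
  read 'b': S0 → S0
  end S0, rejected
w4:
  start at S0
  read 'c': S0 → S2
  read 'b': S2 → S0
  read 'a': S0 → S0
  end S0, rejected
w5:
  start at S0
  read 'b': S0 → S0
  read 'c': S0 → S2
  read 'a': S2 → S2
  read 'b': S2 → S0
  read 'b': S0 → S0
  end S0, rejected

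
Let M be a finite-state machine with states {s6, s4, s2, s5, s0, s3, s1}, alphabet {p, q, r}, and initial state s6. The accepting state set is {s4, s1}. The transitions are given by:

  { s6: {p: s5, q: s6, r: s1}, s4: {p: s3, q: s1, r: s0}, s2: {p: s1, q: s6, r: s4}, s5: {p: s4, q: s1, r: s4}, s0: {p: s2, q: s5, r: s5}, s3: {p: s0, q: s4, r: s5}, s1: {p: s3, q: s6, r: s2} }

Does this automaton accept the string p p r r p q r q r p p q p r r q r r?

s6 → s5 → s4 → s0 → s5 → s4 → s1 → s2 → s6 → s1 → s3 → s0 → s5 → s4 → s0 → s5 → s1 → s2 → s4
End state s4 is accepting.

Yes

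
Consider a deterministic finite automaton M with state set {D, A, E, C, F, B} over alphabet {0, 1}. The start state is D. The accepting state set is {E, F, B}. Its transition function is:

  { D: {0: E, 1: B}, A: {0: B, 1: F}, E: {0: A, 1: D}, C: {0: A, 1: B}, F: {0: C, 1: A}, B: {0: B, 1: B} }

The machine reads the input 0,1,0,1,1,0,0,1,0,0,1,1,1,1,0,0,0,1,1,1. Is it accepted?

Trace: D -0-> E -1-> D -0-> E -1-> D -1-> B -0-> B -0-> B -1-> B -0-> B -0-> B -1-> B -1-> B -1-> B -1-> B -0-> B -0-> B -0-> B -1-> B -1-> B -1-> B
End state B is accepting.

Yes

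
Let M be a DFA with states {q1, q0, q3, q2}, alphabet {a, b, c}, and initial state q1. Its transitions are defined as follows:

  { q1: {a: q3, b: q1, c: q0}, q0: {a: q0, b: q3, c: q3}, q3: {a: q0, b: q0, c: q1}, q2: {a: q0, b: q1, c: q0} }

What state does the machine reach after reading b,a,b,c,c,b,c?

start at q1
read 'b': q1 → q1
read 'a': q1 → q3
read 'b': q3 → q0
read 'c': q0 → q3
read 'c': q3 → q1
read 'b': q1 → q1
read 'c': q1 → q0

q0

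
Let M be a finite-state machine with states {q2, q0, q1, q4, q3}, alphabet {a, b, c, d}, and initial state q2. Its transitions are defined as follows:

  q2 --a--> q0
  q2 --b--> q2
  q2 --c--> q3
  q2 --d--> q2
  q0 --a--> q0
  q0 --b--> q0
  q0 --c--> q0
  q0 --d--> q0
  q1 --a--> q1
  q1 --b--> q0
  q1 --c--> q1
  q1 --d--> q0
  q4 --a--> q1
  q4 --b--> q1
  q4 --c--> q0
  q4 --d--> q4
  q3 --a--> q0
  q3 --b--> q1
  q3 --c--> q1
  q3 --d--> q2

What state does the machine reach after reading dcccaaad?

q0

Trace: q2 -d-> q2 -c-> q3 -c-> q1 -c-> q1 -a-> q1 -a-> q1 -a-> q1 -d-> q0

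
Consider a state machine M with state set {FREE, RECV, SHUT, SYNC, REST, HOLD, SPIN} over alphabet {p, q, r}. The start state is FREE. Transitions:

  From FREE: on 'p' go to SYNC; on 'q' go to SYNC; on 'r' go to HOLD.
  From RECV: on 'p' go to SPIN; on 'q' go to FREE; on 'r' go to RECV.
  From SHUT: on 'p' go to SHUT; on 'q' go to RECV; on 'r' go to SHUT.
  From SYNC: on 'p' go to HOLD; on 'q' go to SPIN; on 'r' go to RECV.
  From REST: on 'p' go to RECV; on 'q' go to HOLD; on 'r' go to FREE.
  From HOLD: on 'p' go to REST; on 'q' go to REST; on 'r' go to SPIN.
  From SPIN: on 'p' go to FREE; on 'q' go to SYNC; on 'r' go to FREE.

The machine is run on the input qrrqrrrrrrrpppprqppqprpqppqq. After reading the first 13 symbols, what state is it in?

RECV

FREE → SYNC → RECV → RECV → FREE → HOLD → SPIN → FREE → HOLD → SPIN → FREE → HOLD → REST → RECV
After 13 symbols: RECV.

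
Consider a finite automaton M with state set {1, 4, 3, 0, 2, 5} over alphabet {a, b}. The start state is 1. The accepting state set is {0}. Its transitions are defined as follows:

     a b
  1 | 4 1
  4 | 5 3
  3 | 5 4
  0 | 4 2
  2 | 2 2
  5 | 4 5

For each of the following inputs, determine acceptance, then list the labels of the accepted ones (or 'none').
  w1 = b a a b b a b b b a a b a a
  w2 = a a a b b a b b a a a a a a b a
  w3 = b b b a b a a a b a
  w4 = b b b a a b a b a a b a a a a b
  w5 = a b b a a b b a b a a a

w1: Trace: 1 -b-> 1 -a-> 4 -a-> 5 -b-> 5 -b-> 5 -a-> 4 -b-> 3 -b-> 4 -b-> 3 -a-> 5 -a-> 4 -b-> 3 -a-> 5 -a-> 4  → end 4, rejected
w2: Trace: 1 -a-> 4 -a-> 5 -a-> 4 -b-> 3 -b-> 4 -a-> 5 -b-> 5 -b-> 5 -a-> 4 -a-> 5 -a-> 4 -a-> 5 -a-> 4 -a-> 5 -b-> 5 -a-> 4  → end 4, rejected
w3: Trace: 1 -b-> 1 -b-> 1 -b-> 1 -a-> 4 -b-> 3 -a-> 5 -a-> 4 -a-> 5 -b-> 5 -a-> 4  → end 4, rejected
w4: Trace: 1 -b-> 1 -b-> 1 -b-> 1 -a-> 4 -a-> 5 -b-> 5 -a-> 4 -b-> 3 -a-> 5 -a-> 4 -b-> 3 -a-> 5 -a-> 4 -a-> 5 -a-> 4 -b-> 3  → end 3, rejected
w5: Trace: 1 -a-> 4 -b-> 3 -b-> 4 -a-> 5 -a-> 4 -b-> 3 -b-> 4 -a-> 5 -b-> 5 -a-> 4 -a-> 5 -a-> 4  → end 4, rejected

none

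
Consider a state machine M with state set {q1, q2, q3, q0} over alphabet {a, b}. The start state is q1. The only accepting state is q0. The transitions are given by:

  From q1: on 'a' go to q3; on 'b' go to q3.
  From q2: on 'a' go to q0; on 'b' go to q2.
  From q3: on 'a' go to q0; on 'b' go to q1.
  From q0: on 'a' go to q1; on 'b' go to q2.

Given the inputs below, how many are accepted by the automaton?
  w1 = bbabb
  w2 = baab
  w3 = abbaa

0

w1: q1 → q3 → q1 → q3 → q1 → q3  → end q3, rejected
w2: q1 → q3 → q0 → q1 → q3  → end q3, rejected
w3: q1 → q3 → q1 → q3 → q0 → q1  → end q1, rejected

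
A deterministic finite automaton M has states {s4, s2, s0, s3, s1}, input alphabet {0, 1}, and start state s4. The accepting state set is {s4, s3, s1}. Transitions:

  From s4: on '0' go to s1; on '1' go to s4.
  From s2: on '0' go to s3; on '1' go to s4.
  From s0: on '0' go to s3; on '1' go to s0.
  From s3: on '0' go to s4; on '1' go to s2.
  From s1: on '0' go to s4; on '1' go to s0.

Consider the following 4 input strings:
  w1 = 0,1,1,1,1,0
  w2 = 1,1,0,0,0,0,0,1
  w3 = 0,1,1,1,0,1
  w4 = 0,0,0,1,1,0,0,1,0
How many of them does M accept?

w1: s4 → s1 → s0 → s0 → s0 → s0 → s3  → end s3, accepted
w2: s4 → s4 → s4 → s1 → s4 → s1 → s4 → s1 → s0  → end s0, rejected
w3: s4 → s1 → s0 → s0 → s0 → s3 → s2  → end s2, rejected
w4: s4 → s1 → s4 → s1 → s0 → s0 → s3 → s4 → s4 → s1  → end s1, accepted

2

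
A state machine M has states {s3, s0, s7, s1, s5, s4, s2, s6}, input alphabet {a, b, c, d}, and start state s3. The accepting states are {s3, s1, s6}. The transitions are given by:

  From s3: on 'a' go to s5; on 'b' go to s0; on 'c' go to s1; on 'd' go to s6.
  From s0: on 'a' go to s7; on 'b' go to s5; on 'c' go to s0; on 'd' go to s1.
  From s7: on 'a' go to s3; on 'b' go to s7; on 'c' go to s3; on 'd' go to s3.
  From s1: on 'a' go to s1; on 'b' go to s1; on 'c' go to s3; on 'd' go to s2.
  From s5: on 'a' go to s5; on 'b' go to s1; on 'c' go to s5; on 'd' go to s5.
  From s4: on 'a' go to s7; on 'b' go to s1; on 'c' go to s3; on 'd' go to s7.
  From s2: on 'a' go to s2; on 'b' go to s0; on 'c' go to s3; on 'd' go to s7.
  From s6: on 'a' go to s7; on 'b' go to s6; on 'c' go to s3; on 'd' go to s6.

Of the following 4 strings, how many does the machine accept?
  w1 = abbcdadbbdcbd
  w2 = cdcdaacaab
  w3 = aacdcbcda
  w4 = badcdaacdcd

2

w1: Trace: s3 -a-> s5 -b-> s1 -b-> s1 -c-> s3 -d-> s6 -a-> s7 -d-> s3 -b-> s0 -b-> s5 -d-> s5 -c-> s5 -b-> s1 -d-> s2  → end s2, rejected
w2: Trace: s3 -c-> s1 -d-> s2 -c-> s3 -d-> s6 -a-> s7 -a-> s3 -c-> s1 -a-> s1 -a-> s1 -b-> s1  → end s1, accepted
w3: Trace: s3 -a-> s5 -a-> s5 -c-> s5 -d-> s5 -c-> s5 -b-> s1 -c-> s3 -d-> s6 -a-> s7  → end s7, rejected
w4: Trace: s3 -b-> s0 -a-> s7 -d-> s3 -c-> s1 -d-> s2 -a-> s2 -a-> s2 -c-> s3 -d-> s6 -c-> s3 -d-> s6  → end s6, accepted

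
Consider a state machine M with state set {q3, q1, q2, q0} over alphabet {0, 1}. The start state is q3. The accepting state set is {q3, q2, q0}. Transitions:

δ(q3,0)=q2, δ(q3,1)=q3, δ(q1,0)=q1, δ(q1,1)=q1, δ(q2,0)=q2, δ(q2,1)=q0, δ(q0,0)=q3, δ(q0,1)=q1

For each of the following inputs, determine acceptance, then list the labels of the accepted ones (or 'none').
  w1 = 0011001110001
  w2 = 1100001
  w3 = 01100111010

w1:
  start at q3
  read '0': q3 → q2
  read '0': q2 → q2
  read '1': q2 → q0
  read '1': q0 → q1
  read '0': q1 → q1
  read '0': q1 → q1
  read '1': q1 → q1
  read '1': q1 → q1
  read '1': q1 → q1
  read '0': q1 → q1
  read '0': q1 → q1
  read '0': q1 → q1
  read '1': q1 → q1
  end q1, rejected
w2:
  start at q3
  read '1': q3 → q3
  read '1': q3 → q3
  read '0': q3 → q2
  read '0': q2 → q2
  read '0': q2 → q2
  read '0': q2 → q2
  read '1': q2 → q0
  end q0, accepted
w3:
  start at q3
  read '0': q3 → q2
  read '1': q2 → q0
  read '1': q0 → q1
  read '0': q1 → q1
  read '0': q1 → q1
  read '1': q1 → q1
  read '1': q1 → q1
  read '1': q1 → q1
  read '0': q1 → q1
  read '1': q1 → q1
  read '0': q1 → q1
  end q1, rejected

w2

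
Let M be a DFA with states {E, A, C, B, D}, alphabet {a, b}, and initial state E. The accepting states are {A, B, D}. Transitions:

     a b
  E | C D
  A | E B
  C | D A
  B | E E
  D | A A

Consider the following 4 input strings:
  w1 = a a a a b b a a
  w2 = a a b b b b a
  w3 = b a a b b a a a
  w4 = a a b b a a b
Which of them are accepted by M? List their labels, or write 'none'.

w1:
  start at E
  read 'a': E → C
  read 'a': C → D
  read 'a': D → A
  read 'a': A → E
  read 'b': E → D
  read 'b': D → A
  read 'a': A → E
  read 'a': E → C
  end C, rejected
w2:
  start at E
  read 'a': E → C
  read 'a': C → D
  read 'b': D → A
  read 'b': A → B
  read 'b': B → E
  read 'b': E → D
  read 'a': D → A
  end A, accepted
w3:
  start at E
  read 'b': E → D
  read 'a': D → A
  read 'a': A → E
  read 'b': E → D
  read 'b': D → A
  read 'a': A → E
  read 'a': E → C
  read 'a': C → D
  end D, accepted
w4:
  start at E
  read 'a': E → C
  read 'a': C → D
  read 'b': D → A
  read 'b': A → B
  read 'a': B → E
  read 'a': E → C
  read 'b': C → A
  end A, accepted

w2, w3, w4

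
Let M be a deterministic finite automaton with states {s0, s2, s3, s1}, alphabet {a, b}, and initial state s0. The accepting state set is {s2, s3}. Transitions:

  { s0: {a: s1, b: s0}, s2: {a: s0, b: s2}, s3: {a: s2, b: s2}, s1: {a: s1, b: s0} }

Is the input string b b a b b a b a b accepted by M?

No

s0 → s0 → s0 → s1 → s0 → s0 → s1 → s0 → s1 → s0
End state s0 is not accepting.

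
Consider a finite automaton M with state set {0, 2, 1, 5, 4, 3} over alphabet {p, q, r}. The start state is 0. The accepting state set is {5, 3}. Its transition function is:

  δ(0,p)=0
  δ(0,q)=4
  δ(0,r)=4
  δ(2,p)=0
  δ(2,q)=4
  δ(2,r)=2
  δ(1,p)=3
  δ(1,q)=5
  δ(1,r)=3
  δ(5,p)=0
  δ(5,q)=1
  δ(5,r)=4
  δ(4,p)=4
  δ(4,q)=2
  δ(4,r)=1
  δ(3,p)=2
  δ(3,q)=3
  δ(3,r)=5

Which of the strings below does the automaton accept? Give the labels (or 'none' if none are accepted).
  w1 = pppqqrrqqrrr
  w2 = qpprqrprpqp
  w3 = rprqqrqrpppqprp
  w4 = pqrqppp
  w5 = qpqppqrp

w3, w5

w1:
  start at 0
  read 'p': 0 → 0
  read 'p': 0 → 0
  read 'p': 0 → 0
  read 'q': 0 → 4
  read 'q': 4 → 2
  read 'r': 2 → 2
  read 'r': 2 → 2
  read 'q': 2 → 4
  read 'q': 4 → 2
  read 'r': 2 → 2
  read 'r': 2 → 2
  read 'r': 2 → 2
  end 2, rejected
w2:
  start at 0
  read 'q': 0 → 4
  read 'p': 4 → 4
  read 'p': 4 → 4
  read 'r': 4 → 1
  read 'q': 1 → 5
  read 'r': 5 → 4
  read 'p': 4 → 4
  read 'r': 4 → 1
  read 'p': 1 → 3
  read 'q': 3 → 3
  read 'p': 3 → 2
  end 2, rejected
w3:
  start at 0
  read 'r': 0 → 4
  read 'p': 4 → 4
  read 'r': 4 → 1
  read 'q': 1 → 5
  read 'q': 5 → 1
  read 'r': 1 → 3
  read 'q': 3 → 3
  read 'r': 3 → 5
  read 'p': 5 → 0
  read 'p': 0 → 0
  read 'p': 0 → 0
  read 'q': 0 → 4
  read 'p': 4 → 4
  read 'r': 4 → 1
  read 'p': 1 → 3
  end 3, accepted
w4:
  start at 0
  read 'p': 0 → 0
  read 'q': 0 → 4
  read 'r': 4 → 1
  read 'q': 1 → 5
  read 'p': 5 → 0
  read 'p': 0 → 0
  read 'p': 0 → 0
  end 0, rejected
w5:
  start at 0
  read 'q': 0 → 4
  read 'p': 4 → 4
  read 'q': 4 → 2
  read 'p': 2 → 0
  read 'p': 0 → 0
  read 'q': 0 → 4
  read 'r': 4 → 1
  read 'p': 1 → 3
  end 3, accepted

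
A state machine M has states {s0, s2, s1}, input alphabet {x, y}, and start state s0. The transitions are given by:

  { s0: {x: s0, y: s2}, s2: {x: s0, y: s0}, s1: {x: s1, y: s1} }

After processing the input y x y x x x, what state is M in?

s0

s0 → s2 → s0 → s2 → s0 → s0 → s0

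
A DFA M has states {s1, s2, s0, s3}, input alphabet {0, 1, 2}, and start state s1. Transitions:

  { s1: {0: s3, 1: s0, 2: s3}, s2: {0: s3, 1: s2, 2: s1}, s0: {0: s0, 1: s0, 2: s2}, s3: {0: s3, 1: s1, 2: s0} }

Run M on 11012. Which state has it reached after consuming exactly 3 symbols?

s0

Trace: s1 -1-> s0 -1-> s0 -0-> s0
After 3 symbols: s0.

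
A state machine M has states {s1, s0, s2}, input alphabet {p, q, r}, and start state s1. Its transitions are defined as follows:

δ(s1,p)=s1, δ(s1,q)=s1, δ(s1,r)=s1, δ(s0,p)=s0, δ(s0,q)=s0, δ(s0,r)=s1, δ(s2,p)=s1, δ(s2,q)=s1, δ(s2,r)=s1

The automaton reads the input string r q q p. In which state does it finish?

Trace: s1 -r-> s1 -q-> s1 -q-> s1 -p-> s1

s1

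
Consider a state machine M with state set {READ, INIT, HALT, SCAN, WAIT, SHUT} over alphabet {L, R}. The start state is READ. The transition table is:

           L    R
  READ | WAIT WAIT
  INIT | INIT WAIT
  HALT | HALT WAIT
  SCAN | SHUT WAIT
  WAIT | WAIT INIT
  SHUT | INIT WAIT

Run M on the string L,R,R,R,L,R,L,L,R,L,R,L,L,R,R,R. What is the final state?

READ → WAIT → INIT → WAIT → INIT → INIT → WAIT → WAIT → WAIT → INIT → INIT → WAIT → WAIT → WAIT → INIT → WAIT → INIT

INIT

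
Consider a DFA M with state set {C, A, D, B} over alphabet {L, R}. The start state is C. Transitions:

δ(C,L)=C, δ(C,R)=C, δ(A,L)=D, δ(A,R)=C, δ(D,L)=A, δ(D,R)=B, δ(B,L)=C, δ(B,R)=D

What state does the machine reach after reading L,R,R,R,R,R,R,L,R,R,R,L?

C

C → C → C → C → C → C → C → C → C → C → C → C → C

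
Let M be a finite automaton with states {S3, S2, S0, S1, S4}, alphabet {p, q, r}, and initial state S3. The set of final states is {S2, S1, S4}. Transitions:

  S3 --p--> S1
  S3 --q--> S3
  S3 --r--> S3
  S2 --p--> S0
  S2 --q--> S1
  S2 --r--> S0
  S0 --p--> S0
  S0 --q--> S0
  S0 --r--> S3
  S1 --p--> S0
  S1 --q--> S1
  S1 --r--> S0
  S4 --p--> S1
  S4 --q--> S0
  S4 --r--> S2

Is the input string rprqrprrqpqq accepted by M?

S3 → S3 → S1 → S0 → S0 → S3 → S1 → S0 → S3 → S3 → S1 → S1 → S1
End state S1 is accepting.

Yes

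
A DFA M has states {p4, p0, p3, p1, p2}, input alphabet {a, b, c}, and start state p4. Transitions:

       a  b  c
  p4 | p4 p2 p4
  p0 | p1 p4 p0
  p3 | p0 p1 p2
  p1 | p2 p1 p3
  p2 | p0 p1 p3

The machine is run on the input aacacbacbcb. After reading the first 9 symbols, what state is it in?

p4 → p4 → p4 → p4 → p4 → p4 → p2 → p0 → p0 → p4
After 9 symbols: p4.

p4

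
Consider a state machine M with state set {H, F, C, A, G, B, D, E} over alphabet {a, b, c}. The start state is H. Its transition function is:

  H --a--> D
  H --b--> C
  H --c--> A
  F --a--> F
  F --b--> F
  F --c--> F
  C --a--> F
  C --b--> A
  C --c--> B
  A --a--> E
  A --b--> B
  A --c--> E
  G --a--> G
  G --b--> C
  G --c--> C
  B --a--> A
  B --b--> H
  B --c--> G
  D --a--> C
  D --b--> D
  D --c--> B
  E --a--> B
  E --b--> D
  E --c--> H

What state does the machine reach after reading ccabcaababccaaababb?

F

H → A → E → B → H → A → E → B → H → D → D → B → G → G → G → G → C → F → F → F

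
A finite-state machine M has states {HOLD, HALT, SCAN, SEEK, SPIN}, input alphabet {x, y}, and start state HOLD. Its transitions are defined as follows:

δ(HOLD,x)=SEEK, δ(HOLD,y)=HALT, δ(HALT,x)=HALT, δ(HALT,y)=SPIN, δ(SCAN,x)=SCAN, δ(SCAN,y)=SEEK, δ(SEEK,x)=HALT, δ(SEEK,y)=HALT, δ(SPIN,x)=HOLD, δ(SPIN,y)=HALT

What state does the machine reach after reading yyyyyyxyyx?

HOLD

Trace: HOLD -y-> HALT -y-> SPIN -y-> HALT -y-> SPIN -y-> HALT -y-> SPIN -x-> HOLD -y-> HALT -y-> SPIN -x-> HOLD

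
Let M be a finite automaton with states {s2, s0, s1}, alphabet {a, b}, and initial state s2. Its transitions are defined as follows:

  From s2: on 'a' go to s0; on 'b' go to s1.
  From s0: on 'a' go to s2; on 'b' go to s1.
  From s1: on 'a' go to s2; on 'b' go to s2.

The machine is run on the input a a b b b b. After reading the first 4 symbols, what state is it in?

s2

start at s2
read 'a': s2 → s0
read 'a': s0 → s2
read 'b': s2 → s1
read 'b': s1 → s2
After 4 symbols: s2.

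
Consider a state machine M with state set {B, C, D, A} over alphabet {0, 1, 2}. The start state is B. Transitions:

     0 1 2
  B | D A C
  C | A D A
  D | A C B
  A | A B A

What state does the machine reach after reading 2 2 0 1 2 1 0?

A

Trace: B -2-> C -2-> A -0-> A -1-> B -2-> C -1-> D -0-> A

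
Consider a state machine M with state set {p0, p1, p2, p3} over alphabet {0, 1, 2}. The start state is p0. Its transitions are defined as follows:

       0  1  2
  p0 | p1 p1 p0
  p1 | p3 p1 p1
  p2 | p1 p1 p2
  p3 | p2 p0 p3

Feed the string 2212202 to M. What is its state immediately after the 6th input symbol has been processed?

p3

start at p0
read '2': p0 → p0
read '2': p0 → p0
read '1': p0 → p1
read '2': p1 → p1
read '2': p1 → p1
read '0': p1 → p3
After 6 symbols: p3.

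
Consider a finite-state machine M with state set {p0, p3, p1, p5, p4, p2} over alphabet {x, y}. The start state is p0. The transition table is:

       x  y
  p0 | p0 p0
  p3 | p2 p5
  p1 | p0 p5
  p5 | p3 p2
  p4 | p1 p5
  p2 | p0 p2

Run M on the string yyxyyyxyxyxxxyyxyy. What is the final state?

p0 → p0 → p0 → p0 → p0 → p0 → p0 → p0 → p0 → p0 → p0 → p0 → p0 → p0 → p0 → p0 → p0 → p0 → p0

p0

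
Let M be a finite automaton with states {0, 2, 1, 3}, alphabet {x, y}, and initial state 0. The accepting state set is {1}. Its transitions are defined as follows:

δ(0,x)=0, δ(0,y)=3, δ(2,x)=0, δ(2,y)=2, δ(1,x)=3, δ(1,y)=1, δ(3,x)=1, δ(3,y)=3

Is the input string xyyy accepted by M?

0 → 0 → 3 → 3 → 3
End state 3 is not accepting.

No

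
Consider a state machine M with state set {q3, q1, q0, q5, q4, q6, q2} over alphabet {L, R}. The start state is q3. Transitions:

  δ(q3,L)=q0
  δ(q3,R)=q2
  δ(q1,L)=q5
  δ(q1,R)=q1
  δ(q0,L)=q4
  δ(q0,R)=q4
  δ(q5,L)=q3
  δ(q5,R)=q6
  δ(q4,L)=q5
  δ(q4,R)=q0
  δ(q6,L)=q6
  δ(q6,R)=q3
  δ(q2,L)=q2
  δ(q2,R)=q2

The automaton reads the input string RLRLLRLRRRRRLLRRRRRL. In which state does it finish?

q2

start at q3
read 'R': q3 → q2
read 'L': q2 → q2
read 'R': q2 → q2
read 'L': q2 → q2
read 'L': q2 → q2
read 'R': q2 → q2
read 'L': q2 → q2
read 'R': q2 → q2
read 'R': q2 → q2
read 'R': q2 → q2
read 'R': q2 → q2
read 'R': q2 → q2
read 'L': q2 → q2
read 'L': q2 → q2
read 'R': q2 → q2
read 'R': q2 → q2
read 'R': q2 → q2
read 'R': q2 → q2
read 'R': q2 → q2
read 'L': q2 → q2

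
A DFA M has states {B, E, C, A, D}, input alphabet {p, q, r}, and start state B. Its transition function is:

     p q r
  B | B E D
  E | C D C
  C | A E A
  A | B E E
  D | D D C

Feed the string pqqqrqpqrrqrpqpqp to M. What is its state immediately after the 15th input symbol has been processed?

C

start at B
read 'p': B → B
read 'q': B → E
read 'q': E → D
read 'q': D → D
read 'r': D → C
read 'q': C → E
read 'p': E → C
read 'q': C → E
read 'r': E → C
read 'r': C → A
read 'q': A → E
read 'r': E → C
read 'p': C → A
read 'q': A → E
read 'p': E → C
After 15 symbols: C.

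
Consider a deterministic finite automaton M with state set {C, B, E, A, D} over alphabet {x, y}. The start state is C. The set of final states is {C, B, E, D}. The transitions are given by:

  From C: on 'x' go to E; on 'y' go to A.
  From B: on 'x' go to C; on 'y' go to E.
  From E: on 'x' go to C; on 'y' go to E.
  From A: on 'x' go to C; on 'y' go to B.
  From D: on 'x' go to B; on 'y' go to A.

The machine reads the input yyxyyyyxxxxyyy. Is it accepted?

Yes

Trace: C -y-> A -y-> B -x-> C -y-> A -y-> B -y-> E -y-> E -x-> C -x-> E -x-> C -x-> E -y-> E -y-> E -y-> E
End state E is accepting.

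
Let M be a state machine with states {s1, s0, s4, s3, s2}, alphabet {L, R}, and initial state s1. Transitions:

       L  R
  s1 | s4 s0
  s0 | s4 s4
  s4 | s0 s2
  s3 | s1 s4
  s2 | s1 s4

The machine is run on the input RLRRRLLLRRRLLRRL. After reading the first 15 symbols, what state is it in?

s1 → s0 → s4 → s2 → s4 → s2 → s1 → s4 → s0 → s4 → s2 → s4 → s0 → s4 → s2 → s4
After 15 symbols: s4.

s4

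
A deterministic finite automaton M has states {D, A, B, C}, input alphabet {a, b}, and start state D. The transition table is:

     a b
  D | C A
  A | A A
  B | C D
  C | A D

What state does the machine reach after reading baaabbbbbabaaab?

A

start at D
read 'b': D → A
read 'a': A → A
read 'a': A → A
read 'a': A → A
read 'b': A → A
read 'b': A → A
read 'b': A → A
read 'b': A → A
read 'b': A → A
read 'a': A → A
read 'b': A → A
read 'a': A → A
read 'a': A → A
read 'a': A → A
read 'b': A → A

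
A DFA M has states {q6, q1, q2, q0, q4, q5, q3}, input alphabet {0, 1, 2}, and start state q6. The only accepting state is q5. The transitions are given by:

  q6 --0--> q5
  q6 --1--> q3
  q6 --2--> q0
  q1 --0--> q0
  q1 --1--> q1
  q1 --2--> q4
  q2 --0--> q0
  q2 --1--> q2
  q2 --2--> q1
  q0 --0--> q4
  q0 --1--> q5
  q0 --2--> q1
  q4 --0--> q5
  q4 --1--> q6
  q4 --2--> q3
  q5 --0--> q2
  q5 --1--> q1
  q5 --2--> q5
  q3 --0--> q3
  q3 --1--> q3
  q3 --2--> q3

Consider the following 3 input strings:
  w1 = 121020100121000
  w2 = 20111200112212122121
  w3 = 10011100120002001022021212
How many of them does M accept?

0

w1: q6 → q3 → q3 → q3 → q3 → q3 → q3 → q3 → q3 → q3 → q3 → q3 → q3 → q3 → q3 → q3  → end q3, rejected
w2: q6 → q0 → q4 → q6 → q3 → q3 → q3 → q3 → q3 → q3 → q3 → q3 → q3 → q3 → q3 → q3 → q3 → q3 → q3 → q3 → q3  → end q3, rejected
w3: q6 → q3 → q3 → q3 → q3 → q3 → q3 → q3 → q3 → q3 → q3 → q3 → q3 → q3 → q3 → q3 → q3 → q3 → q3 → q3 → q3 → q3 → q3 → q3 → q3 → q3 → q3  → end q3, rejected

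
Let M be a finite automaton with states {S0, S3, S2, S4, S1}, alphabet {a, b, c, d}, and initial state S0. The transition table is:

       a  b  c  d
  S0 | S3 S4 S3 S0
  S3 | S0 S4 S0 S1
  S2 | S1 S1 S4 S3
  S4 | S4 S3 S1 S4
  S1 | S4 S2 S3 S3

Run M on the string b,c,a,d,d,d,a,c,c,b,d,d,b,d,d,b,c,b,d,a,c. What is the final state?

start at S0
read 'b': S0 → S4
read 'c': S4 → S1
read 'a': S1 → S4
read 'd': S4 → S4
read 'd': S4 → S4
read 'd': S4 → S4
read 'a': S4 → S4
read 'c': S4 → S1
read 'c': S1 → S3
read 'b': S3 → S4
read 'd': S4 → S4
read 'd': S4 → S4
read 'b': S4 → S3
read 'd': S3 → S1
read 'd': S1 → S3
read 'b': S3 → S4
read 'c': S4 → S1
read 'b': S1 → S2
read 'd': S2 → S3
read 'a': S3 → S0
read 'c': S0 → S3

S3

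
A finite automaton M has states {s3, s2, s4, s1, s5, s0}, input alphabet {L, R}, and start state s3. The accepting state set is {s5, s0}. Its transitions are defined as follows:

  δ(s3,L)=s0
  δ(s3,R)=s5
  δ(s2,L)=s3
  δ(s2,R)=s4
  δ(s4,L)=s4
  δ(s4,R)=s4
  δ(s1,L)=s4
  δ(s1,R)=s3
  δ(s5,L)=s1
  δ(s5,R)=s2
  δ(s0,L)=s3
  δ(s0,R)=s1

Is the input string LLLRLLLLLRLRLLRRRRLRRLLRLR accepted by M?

Trace: s3 -L-> s0 -L-> s3 -L-> s0 -R-> s1 -L-> s4 -L-> s4 -L-> s4 -L-> s4 -L-> s4 -R-> s4 -L-> s4 -R-> s4 -L-> s4 -L-> s4 -R-> s4 -R-> s4 -R-> s4 -R-> s4 -L-> s4 -R-> s4 -R-> s4 -L-> s4 -L-> s4 -R-> s4 -L-> s4 -R-> s4
End state s4 is not accepting.

No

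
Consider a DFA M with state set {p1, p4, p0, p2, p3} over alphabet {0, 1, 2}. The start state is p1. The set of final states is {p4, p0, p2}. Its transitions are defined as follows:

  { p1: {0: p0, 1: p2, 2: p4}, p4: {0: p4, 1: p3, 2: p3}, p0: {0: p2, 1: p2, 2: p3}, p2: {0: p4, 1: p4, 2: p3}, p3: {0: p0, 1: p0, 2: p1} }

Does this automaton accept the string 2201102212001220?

Trace: p1 -2-> p4 -2-> p3 -0-> p0 -1-> p2 -1-> p4 -0-> p4 -2-> p3 -2-> p1 -1-> p2 -2-> p3 -0-> p0 -0-> p2 -1-> p4 -2-> p3 -2-> p1 -0-> p0
End state p0 is accepting.

Yes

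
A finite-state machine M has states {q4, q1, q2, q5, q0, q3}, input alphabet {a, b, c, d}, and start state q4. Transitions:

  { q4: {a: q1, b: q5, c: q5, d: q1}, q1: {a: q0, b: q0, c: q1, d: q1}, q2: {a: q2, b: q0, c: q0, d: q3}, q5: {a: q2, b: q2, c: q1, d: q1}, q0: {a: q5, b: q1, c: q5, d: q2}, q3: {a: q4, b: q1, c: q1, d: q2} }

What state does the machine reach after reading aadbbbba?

q0

q4 → q1 → q0 → q2 → q0 → q1 → q0 → q1 → q0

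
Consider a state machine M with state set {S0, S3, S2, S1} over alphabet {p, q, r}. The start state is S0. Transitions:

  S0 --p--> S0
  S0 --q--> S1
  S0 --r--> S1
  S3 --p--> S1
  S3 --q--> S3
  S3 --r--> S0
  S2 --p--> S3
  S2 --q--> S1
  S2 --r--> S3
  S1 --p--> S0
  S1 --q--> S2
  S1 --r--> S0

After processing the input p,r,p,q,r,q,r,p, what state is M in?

Trace: S0 -p-> S0 -r-> S1 -p-> S0 -q-> S1 -r-> S0 -q-> S1 -r-> S0 -p-> S0

S0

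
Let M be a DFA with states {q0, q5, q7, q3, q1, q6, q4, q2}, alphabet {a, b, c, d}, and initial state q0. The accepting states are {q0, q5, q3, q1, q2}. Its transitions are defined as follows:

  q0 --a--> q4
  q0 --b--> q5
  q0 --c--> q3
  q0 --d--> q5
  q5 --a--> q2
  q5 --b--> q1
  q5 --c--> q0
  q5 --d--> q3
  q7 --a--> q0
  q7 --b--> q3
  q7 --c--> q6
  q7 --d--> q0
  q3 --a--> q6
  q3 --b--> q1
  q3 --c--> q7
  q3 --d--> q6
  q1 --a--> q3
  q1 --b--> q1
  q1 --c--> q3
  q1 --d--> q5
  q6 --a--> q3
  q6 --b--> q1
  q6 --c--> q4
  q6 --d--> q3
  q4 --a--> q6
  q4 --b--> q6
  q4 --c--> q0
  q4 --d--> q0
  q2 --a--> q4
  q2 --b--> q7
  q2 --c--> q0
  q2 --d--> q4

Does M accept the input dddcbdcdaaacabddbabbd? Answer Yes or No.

Yes

q0 → q5 → q3 → q6 → q4 → q6 → q3 → q7 → q0 → q4 → q6 → q3 → q7 → q0 → q5 → q3 → q6 → q1 → q3 → q1 → q1 → q5
End state q5 is accepting.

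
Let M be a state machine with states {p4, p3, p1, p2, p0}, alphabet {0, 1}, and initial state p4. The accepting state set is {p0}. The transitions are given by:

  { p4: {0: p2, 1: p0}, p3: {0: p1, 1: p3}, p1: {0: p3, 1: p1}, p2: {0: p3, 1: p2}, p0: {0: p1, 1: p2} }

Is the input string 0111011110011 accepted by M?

No

Trace: p4 -0-> p2 -1-> p2 -1-> p2 -1-> p2 -0-> p3 -1-> p3 -1-> p3 -1-> p3 -1-> p3 -0-> p1 -0-> p3 -1-> p3 -1-> p3
End state p3 is not accepting.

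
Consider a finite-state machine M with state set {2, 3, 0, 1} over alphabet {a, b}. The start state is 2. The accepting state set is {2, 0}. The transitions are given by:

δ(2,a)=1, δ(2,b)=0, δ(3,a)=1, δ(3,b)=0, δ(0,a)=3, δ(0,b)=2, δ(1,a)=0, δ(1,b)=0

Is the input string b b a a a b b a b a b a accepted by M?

No

2 → 0 → 2 → 1 → 0 → 3 → 0 → 2 → 1 → 0 → 3 → 0 → 3
End state 3 is not accepting.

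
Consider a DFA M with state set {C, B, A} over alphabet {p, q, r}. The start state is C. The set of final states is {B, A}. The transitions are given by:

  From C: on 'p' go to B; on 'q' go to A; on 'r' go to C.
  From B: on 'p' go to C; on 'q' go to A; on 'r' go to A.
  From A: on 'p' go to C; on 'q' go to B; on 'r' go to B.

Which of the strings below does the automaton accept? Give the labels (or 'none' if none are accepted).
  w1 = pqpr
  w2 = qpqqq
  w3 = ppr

w2

w1: C → B → A → C → C  → end C, rejected
w2: C → A → C → A → B → A  → end A, accepted
w3: C → B → C → C  → end C, rejected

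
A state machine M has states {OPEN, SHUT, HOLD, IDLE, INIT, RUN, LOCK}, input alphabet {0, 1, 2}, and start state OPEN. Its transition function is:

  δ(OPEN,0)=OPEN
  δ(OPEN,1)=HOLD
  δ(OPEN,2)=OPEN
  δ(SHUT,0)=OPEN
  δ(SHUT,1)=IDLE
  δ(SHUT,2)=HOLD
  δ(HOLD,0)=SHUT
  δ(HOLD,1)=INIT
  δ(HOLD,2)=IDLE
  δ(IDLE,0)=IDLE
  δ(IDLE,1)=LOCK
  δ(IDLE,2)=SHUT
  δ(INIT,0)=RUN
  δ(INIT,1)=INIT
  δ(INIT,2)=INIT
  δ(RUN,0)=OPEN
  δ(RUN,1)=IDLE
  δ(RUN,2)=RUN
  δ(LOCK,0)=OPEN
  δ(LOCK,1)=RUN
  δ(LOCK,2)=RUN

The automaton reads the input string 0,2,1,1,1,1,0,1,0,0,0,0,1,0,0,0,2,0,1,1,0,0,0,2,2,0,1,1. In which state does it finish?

INIT

OPEN → OPEN → OPEN → HOLD → INIT → INIT → INIT → RUN → IDLE → IDLE → IDLE → IDLE → IDLE → LOCK → OPEN → OPEN → OPEN → OPEN → OPEN → HOLD → INIT → RUN → OPEN → OPEN → OPEN → OPEN → OPEN → HOLD → INIT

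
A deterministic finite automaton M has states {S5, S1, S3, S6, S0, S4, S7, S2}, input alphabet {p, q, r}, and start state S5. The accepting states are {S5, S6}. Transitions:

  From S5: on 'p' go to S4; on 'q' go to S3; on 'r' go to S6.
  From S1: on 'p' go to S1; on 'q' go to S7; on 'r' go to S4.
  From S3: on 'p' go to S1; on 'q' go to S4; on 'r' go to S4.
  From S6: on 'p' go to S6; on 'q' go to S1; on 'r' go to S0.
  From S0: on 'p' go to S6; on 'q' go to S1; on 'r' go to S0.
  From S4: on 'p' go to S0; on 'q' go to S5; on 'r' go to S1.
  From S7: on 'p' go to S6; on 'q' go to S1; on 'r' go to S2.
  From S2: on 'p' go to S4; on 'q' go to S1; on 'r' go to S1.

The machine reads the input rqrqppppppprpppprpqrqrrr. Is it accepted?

S5 → S6 → S1 → S4 → S5 → S4 → S0 → S6 → S6 → S6 → S6 → S6 → S0 → S6 → S6 → S6 → S6 → S0 → S6 → S1 → S4 → S5 → S6 → S0 → S0
End state S0 is not accepting.

No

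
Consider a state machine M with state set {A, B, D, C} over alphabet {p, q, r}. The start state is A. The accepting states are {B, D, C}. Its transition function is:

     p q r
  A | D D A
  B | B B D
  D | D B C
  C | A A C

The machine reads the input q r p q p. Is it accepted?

Yes

start at A
read 'q': A → D
read 'r': D → C
read 'p': C → A
read 'q': A → D
read 'p': D → D
End state D is accepting.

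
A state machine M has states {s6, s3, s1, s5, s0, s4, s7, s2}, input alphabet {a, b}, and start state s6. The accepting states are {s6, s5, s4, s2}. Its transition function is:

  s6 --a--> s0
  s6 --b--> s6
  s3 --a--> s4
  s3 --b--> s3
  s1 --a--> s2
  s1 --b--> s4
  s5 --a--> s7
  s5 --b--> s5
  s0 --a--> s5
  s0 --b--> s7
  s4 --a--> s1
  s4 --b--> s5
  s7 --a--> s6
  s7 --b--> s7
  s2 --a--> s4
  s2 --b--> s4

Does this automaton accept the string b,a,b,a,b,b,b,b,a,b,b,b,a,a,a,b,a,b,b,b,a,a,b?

Trace: s6 -b-> s6 -a-> s0 -b-> s7 -a-> s6 -b-> s6 -b-> s6 -b-> s6 -b-> s6 -a-> s0 -b-> s7 -b-> s7 -b-> s7 -a-> s6 -a-> s0 -a-> s5 -b-> s5 -a-> s7 -b-> s7 -b-> s7 -b-> s7 -a-> s6 -a-> s0 -b-> s7
End state s7 is not accepting.

No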